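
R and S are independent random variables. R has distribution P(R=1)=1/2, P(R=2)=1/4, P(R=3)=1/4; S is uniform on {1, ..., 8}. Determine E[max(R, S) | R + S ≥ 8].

7

P(R + S ≥ 8) = 11/32.
Summing max(R,S)·P(x,y) over outcomes with R + S ≥ 8 gives 77/32.
E[max(R, S) | R + S ≥ 8] = (77/32) / (11/32) = 7.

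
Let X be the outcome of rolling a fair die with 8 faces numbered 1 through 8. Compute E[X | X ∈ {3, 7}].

5

P(X ∈ {3, 7}) = 1/4.
Σ over the event: 3·1/8 + 7·1/8 = 5/4.
E[X | X ∈ {3, 7}] = (5/4) / (1/4) = 5.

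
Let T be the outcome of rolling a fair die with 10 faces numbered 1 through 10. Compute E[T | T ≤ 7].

4

Given T ≤ 7, T is equally likely to be any of {1, 2, 3, 4, 5, 6, 7}.
E[T | T ≤ 7] = (1 + 2 + 3 + 4 + 5 + 6 + 7) / 7 = 4.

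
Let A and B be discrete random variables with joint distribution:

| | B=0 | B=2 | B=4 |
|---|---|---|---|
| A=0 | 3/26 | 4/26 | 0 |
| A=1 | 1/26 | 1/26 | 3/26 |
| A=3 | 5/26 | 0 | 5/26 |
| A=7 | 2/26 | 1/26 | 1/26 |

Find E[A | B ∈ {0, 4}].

11/4

P(B ∈ {0, 4}) = 10/13.
Summing A·P(A=x,B=y) over the conditioning event gives 55/26.
E[A | B ∈ {0, 4}] = (55/26) / (10/13) = 11/4.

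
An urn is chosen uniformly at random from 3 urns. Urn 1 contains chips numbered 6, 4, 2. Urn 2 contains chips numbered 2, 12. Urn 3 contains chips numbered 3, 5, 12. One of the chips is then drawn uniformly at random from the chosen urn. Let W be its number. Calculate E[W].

E[W | urn 1] = (6+4+2)/3 = 4.
E[W | urn 2] = (2+12)/2 = 7.
E[W | urn 3] = (3+5+12)/3 = 20/3.
By the law of total expectation,
E[W] = (1/3)·(4) + (1/3)·(7) + (1/3)·(20/3) = 53/9.

53/9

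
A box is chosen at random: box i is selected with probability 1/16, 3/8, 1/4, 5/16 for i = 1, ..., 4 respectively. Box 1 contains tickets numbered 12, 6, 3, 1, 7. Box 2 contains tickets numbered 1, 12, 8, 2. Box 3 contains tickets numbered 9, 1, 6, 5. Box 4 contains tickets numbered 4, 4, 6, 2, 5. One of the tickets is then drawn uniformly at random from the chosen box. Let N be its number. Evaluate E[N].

823/160

E[N | box 1] = (12+6+3+1+7)/5 = 29/5.
E[N | box 2] = (1+12+8+2)/4 = 23/4.
E[N | box 3] = (9+1+6+5)/4 = 21/4.
E[N | box 4] = (4+4+6+2+5)/5 = 21/5.
E[N] = (1/16)·(29/5) + (3/8)·(23/4) + (1/4)·(21/4) + (5/16)·(21/5) = 823/160.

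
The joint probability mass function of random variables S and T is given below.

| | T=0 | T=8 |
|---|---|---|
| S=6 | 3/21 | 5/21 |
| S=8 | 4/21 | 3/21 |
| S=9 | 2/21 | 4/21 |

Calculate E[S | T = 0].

P(T = 0) = 3/7.
Σ S·P over the event = 6·(3/21) + 8·(4/21) + 9·(2/21) = 68/21.
E[S | T = 0] = (68/21) / (3/7) = 68/9.

68/9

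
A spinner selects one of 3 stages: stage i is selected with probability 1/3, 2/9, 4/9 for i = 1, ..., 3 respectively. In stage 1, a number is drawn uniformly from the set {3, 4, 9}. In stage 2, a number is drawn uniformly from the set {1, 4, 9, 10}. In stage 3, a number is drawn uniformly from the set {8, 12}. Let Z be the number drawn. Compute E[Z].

68/9

E[Z | stage 1] = (3+4+9)/3 = 16/3.
E[Z | stage 2] = (1+4+9+10)/4 = 6.
E[Z | stage 3] = (8+12)/2 = 10.
By the law of total expectation,
E[Z] = (1/3)·(16/3) + (2/9)·(6) + (4/9)·(10) = 68/9.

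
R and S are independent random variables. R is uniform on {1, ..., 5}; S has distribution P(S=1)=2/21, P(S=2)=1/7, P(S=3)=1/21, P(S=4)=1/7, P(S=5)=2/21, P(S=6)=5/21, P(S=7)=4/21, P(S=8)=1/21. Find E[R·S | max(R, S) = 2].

11/4

P(max(R, S) = 2) = 8/105.
Summing RS·P(x,y) over outcomes with max(R, S) = 2 gives 22/105.
E[R·S | max(R, S) = 2] = (22/105) / (8/105) = 11/4.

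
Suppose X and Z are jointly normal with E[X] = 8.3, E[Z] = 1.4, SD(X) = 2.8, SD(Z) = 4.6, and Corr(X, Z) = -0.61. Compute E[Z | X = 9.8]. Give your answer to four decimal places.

The regression of Z on X has slope ρ·σ_Z/σ_X and passes through (μ_X, μ_Z).
E[Z | X=9.8] = 1.4 + (-0.61)·(4.6/2.8)·(9.8 − (8.3)) = 1.4 + (-1.0021)·(1.5) = -0.1032.

-0.1032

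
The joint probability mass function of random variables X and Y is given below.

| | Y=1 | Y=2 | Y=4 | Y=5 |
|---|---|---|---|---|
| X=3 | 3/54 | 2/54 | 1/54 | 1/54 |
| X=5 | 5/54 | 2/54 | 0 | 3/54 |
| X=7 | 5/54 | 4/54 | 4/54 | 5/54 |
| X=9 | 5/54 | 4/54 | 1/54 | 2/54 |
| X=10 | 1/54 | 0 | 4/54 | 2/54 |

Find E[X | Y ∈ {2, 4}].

80/11

P(Y ∈ {2, 4}) = 11/27.
Σ X·P over the event = 3·(2/54) + 3·(1/54) + 5·(2/54) + 7·(4/54) + 7·(4/54) + 9·(4/54) + 9·(1/54) + 10·(4/54) = 80/27.
E[X | Y ∈ {2, 4}] = (80/27) / (11/27) = 80/11.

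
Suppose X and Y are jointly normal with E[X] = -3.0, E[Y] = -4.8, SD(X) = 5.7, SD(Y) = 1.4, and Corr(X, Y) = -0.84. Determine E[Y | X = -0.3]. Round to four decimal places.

E[Y | X=x] = μ_Y + ρ(σ_Y/σ_X)(x − μ_X) for jointly normal variables.
E[Y | X=-0.3] = -4.8 + (-0.84)·(1.4/5.7)·(-0.3 − (-3.0)) = -4.8 + (-0.20632)·(2.7) = -5.3571.

-5.3571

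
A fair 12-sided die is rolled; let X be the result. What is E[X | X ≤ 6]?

7/2

Given X ≤ 6, X is equally likely to be any of {1, 2, 3, 4, 5, 6}.
E[X | X ≤ 6] = (1 + 2 + 3 + 4 + 5 + 6) / 6 = 7/2.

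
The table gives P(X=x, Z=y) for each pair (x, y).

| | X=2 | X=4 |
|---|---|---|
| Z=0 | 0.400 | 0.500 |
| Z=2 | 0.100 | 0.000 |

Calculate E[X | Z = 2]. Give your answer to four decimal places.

P(Z = 2) = 0.100.
Summing X·P(X=x,Z=y) over the conditioning event gives 0.200.
E[X | Z = 2] = (0.200) / (0.100) = 2.0000.

2.0000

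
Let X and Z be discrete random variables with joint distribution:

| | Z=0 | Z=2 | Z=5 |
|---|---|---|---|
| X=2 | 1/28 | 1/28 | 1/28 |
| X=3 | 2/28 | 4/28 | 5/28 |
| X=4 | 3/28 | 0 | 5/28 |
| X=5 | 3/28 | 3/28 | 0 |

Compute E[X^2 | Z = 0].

145/9

P(Z = 0) = 9/28.
Summing X^2·P(X=x,Z=y) over the conditioning event gives 145/28.
E[X^2 | Z = 0] = (145/28) / (9/28) = 145/9.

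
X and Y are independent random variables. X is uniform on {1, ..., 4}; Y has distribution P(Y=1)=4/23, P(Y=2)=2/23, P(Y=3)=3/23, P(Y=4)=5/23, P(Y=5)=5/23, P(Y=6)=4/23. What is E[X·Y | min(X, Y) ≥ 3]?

P(min(X, Y) ≥ 3) = 17/46.
Summing XY·P(x,y) over outcomes with min(X, Y) ≥ 3 gives 273/46.
E[X·Y | min(X, Y) ≥ 3] = (273/46) / (17/46) = 273/17.

273/17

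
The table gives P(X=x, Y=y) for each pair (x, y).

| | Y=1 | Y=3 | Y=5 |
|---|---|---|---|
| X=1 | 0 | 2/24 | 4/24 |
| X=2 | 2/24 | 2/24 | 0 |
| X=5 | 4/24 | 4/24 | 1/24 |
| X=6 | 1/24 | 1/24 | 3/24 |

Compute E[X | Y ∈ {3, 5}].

59/17

P(Y ∈ {3, 5}) = 17/24.
Σ X·P over the event = 1·(2/24) + 1·(4/24) + 2·(2/24) + 5·(4/24) + 5·(1/24) + 6·(1/24) + 6·(3/24) = 59/24.
E[X | Y ∈ {3, 5}] = (59/24) / (17/24) = 59/17.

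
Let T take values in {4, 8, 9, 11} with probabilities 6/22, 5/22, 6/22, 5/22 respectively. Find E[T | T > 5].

149/16

P(T > 5) = 8/11.
Σ over the event: 8·5/22 + 9·3/11 + 11·5/22 = 149/22.
E[T | T > 5] = (149/22) / (8/11) = 149/16.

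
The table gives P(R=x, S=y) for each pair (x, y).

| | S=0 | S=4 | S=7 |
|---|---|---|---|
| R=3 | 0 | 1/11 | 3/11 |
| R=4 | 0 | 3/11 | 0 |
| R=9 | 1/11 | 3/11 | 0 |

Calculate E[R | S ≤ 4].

51/8

P(S ≤ 4) = 8/11.
Σ R·P over the event = 3·(1/11) + 4·(3/11) + 9·(1/11) + 9·(3/11) = 51/11.
E[R | S ≤ 4] = (51/11) / (8/11) = 51/8.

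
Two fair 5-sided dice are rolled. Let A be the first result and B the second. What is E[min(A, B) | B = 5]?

3

Outcomes with B = 5: (1,5), (2,5), (3,5), (4,5), (5,5), each with probability 1/25.
E[min(A, B) | B = 5] = (1 + 2 + 3 + 4 + 5) / 5 = 3.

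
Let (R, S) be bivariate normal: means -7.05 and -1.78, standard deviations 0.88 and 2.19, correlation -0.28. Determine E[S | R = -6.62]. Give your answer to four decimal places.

For a bivariate normal, E[S | R=x] = μ_S + ρ·(σ_S/σ_R)·(x − μ_R).
E[S | R=-6.62] = -1.78 + (-0.28)·(2.19/0.88)·(-6.62 − (-7.05)) = -1.78 + (-0.69682)·(0.43) = -2.0796.

-2.0796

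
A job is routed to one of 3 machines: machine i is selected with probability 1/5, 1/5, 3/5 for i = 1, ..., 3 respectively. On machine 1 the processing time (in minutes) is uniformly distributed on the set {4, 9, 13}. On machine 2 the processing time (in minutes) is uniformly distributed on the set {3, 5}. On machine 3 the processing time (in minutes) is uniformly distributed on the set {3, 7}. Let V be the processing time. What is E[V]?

83/15

E[V | machine 1] = (4+9+13)/3 = 26/3.
E[V | machine 2] = (3+5)/2 = 4.
E[V | machine 3] = (3+7)/2 = 5.
By the law of total expectation,
E[V] = (1/5)·(26/3) + (1/5)·(4) + (3/5)·(5) = 83/15.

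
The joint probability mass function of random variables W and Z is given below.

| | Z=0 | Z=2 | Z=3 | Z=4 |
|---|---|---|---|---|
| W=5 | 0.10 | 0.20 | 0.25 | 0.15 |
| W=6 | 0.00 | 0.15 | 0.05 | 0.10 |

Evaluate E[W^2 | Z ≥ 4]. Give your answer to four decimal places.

P(Z ≥ 4) = 0.25.
Σ W^2·P over the event = 25·(0.15) + 36·(0.10) = 7.35.
E[W^2 | Z ≥ 4] = (7.35) / (0.25) = 29.4000.

29.4000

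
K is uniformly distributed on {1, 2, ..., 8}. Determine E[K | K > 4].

13/2

Given K > 4, K is equally likely to be any of {5, 6, 7, 8}.
E[K | K > 4] = (5 + 6 + 7 + 8) / 4 = 13/2.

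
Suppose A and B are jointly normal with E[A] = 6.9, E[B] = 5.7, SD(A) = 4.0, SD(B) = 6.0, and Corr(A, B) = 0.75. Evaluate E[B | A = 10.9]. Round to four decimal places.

10.2000

E[B | A=x] = μ_B + ρ(σ_B/σ_A)(x − μ_A) for jointly normal variables.
E[B | A=10.9] = 5.7 + (0.75)·(6.0/4.0)·(10.9 − (6.9)) = 5.7 + (1.125)·(4) = 10.2000.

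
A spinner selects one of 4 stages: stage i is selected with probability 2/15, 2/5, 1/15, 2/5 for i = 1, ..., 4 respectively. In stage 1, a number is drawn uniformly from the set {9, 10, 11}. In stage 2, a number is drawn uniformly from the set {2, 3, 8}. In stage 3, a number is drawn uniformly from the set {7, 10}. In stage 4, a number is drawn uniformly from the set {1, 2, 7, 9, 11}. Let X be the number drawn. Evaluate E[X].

181/30

E[X | stage 1] = (9+10+11)/3 = 10.
E[X | stage 2] = (2+3+8)/3 = 13/3.
E[X | stage 3] = (7+10)/2 = 17/2.
E[X | stage 4] = (1+2+7+9+11)/5 = 6.
By the law of total expectation,
E[X] = (2/15)·(10) + (2/5)·(13/3) + (1/15)·(17/2) + (2/5)·(6) = 181/30.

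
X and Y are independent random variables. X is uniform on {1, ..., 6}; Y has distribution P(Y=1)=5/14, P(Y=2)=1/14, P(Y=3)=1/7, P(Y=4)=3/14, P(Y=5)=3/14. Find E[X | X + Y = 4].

P(X + Y = 4) = 2/21.
Summing X·P(x,y) over outcomes with X + Y = 4 gives 19/84.
E[X | X + Y = 4] = (19/84) / (2/21) = 19/8.

19/8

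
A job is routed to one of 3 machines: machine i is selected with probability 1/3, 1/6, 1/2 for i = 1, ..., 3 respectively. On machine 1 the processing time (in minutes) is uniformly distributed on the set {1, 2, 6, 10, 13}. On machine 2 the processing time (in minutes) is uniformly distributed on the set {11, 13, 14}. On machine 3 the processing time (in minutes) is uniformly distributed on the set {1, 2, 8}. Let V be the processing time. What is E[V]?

E[V | machine 1] = (1+2+6+10+13)/5 = 32/5.
E[V | machine 2] = (11+13+14)/3 = 38/3.
E[V | machine 3] = (1+2+8)/3 = 11/3.
By the law of total expectation,
E[V] = (1/3)·(32/5) + (1/6)·(38/3) + (1/2)·(11/3) = 547/90.

547/90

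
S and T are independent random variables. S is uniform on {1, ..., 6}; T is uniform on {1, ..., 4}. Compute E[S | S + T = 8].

5

Outcomes with S + T = 8: (4,4), (5,3), (6,2), each with probability 1/24.
E[S | S + T = 8] = (4 + 5 + 6) / 3 = 5.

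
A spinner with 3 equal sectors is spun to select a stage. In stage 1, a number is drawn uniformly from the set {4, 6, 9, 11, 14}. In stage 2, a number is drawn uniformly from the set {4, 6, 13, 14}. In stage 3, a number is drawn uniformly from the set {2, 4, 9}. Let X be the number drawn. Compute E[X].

461/60

E[X | stage 1] = (4+6+9+11+14)/5 = 44/5.
E[X | stage 2] = (4+6+13+14)/4 = 37/4.
E[X | stage 3] = (2+4+9)/3 = 5.
By the law of total expectation,
E[X] = (1/3)·(44/5) + (1/3)·(37/4) + (1/3)·(5) = 461/60.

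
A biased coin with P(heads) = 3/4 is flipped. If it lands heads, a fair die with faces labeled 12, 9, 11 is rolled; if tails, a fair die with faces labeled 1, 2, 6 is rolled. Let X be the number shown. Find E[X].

E[X | heads] = (12+9+11)/3 = 32/3.
E[X | tails] = (1+2+6)/3 = 3.
E[X] = (3/4)·(32/3) + (1/4)·(3) = 35/4.

35/4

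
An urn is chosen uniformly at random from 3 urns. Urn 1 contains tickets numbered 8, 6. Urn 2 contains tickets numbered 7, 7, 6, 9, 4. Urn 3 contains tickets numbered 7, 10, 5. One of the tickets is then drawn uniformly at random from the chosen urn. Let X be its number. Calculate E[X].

314/45

E[X | urn 1] = (8+6)/2 = 7.
E[X | urn 2] = (7+7+6+9+4)/5 = 33/5.
E[X | urn 3] = (7+10+5)/3 = 22/3.
E[X] = (1/3)·(7) + (1/3)·(33/5) + (1/3)·(22/3) = 314/45.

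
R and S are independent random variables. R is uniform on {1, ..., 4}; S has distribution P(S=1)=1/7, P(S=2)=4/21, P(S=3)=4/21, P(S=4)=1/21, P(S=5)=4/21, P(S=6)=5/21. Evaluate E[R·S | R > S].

P(R > S) = 1/4.
Summing RS·P(x,y) over outcomes with R > S gives 131/84.
E[R·S | R > S] = (131/84) / (1/4) = 131/21.

131/21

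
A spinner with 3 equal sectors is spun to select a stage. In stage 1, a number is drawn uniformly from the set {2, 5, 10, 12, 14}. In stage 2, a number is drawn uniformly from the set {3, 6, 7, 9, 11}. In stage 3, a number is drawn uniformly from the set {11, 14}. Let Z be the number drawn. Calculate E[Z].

283/30

E[Z | stage 1] = (2+5+10+12+14)/5 = 43/5.
E[Z | stage 2] = (3+6+7+9+11)/5 = 36/5.
E[Z | stage 3] = (11+14)/2 = 25/2.
By the law of total expectation,
E[Z] = (1/3)·(43/5) + (1/3)·(36/5) + (1/3)·(25/2) = 283/30.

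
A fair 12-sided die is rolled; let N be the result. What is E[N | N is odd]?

6

Given N is odd, N is equally likely to be any of {1, 3, 5, 7, 9, 11}.
E[N | N is odd] = (1 + 3 + 5 + 7 + 9 + 11) / 6 = 6.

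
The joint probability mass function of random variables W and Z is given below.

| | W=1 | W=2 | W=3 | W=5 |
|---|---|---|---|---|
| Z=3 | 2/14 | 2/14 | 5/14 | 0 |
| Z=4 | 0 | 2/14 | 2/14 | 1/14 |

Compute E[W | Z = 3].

7/3

P(Z = 3) = 9/14.
Summing W·P(W=x,Z=y) over the conditioning event gives 3/2.
E[W | Z = 3] = (3/2) / (9/14) = 7/3.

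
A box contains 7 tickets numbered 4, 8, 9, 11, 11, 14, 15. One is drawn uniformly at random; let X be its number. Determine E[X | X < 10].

7

P(X < 10) = 3/7.
Σ over the event: 4·1/7 + 8·1/7 + 9·1/7 = 3.
E[X | X < 10] = (3) / (3/7) = 7.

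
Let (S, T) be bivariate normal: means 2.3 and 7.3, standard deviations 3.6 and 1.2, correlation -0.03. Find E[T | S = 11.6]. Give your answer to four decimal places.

For a bivariate normal, E[T | S=x] = μ_T + ρ·(σ_T/σ_S)·(x − μ_S).
E[T | S=11.6] = 7.3 + (-0.03)·(1.2/3.6)·(11.6 − (2.3)) = 7.3 + (-0.01)·(9.3) = 7.2070.

7.2070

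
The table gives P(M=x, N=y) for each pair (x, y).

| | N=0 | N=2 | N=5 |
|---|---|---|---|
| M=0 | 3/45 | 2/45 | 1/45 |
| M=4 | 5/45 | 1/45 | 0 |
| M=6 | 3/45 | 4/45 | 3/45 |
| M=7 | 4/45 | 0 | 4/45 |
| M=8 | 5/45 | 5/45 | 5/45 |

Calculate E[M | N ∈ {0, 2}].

P(N ∈ {0, 2}) = 32/45.
Summing M·P(M=x,N=y) over the conditioning event gives 58/15.
E[M | N ∈ {0, 2}] = (58/15) / (32/45) = 87/16.

87/16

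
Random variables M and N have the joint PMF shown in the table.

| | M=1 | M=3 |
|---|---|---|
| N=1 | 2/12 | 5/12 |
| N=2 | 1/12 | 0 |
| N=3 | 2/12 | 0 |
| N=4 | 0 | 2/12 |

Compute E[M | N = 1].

P(N = 1) = 7/12.
Σ M·P over the event = 1·(2/12) + 3·(5/12) = 17/12.
E[M | N = 1] = (17/12) / (7/12) = 17/7.

17/7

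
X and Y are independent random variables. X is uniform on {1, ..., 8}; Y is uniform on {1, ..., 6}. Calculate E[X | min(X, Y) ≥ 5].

13/2

Outcomes with min(X, Y) ≥ 5: (5,5), (5,6), (6,5), (6,6), (7,5), (7,6), (8,5), (8,6), each with probability 1/48.
E[X | min(X, Y) ≥ 5] = (5 + 5 + 6 + 6 + 7 + 7 + 8 + 8) / 8 = 13/2.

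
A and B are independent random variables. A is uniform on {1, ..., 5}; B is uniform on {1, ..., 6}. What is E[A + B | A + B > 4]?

175/24

P(A + B > 4) = 4/5.
Summing (A+B)·P(x,y) over outcomes with A + B > 4 gives 35/6.
E[A + B | A + B > 4] = (35/6) / (4/5) = 175/24.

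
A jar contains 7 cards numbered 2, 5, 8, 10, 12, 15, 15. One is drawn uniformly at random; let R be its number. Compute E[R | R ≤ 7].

P(R ≤ 7) = 2/7.
Σ over the event: 2·1/7 + 5·1/7 = 1.
E[R | R ≤ 7] = (1) / (2/7) = 7/2.

7/2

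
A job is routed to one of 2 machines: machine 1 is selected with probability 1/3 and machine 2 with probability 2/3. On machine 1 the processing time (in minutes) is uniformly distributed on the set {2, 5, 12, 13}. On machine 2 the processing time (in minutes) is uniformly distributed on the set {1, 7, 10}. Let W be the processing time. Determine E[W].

20/3

E[W | machine 1] = (2+5+12+13)/4 = 8.
E[W | machine 2] = (1+7+10)/3 = 6.
E[W] = (1/3)·(8) + (2/3)·(6) = 20/3.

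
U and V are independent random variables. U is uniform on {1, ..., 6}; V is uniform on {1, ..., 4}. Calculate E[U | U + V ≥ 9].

Outcomes with U + V ≥ 9: (5,4), (6,3), (6,4), each with probability 1/24.
E[U | U + V ≥ 9] = (5 + 6 + 6) / 3 = 17/3.

17/3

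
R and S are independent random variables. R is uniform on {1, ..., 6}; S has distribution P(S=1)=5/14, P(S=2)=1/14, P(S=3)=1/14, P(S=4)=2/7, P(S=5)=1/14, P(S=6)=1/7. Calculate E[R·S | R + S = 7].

61/7

P(R + S = 7) = 1/6.
Summing RS·P(x,y) over outcomes with R + S = 7 gives 61/42.
E[R·S | R + S = 7] = (61/42) / (1/6) = 61/7.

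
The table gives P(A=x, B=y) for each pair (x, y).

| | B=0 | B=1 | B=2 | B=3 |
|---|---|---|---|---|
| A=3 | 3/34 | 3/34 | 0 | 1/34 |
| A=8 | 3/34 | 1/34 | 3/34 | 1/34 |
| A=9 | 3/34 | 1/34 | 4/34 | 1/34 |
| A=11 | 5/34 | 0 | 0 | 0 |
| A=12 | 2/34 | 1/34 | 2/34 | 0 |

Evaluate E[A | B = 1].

P(B = 1) = 3/17.
Σ A·P over the event = 3·(3/34) + 8·(1/34) + 9·(1/34) + 12·(1/34) = 19/17.
E[A | B = 1] = (19/17) / (3/17) = 19/3.

19/3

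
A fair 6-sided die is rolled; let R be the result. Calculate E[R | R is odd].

Given R is odd, R is equally likely to be any of {1, 3, 5}.
E[R | R is odd] = (1 + 3 + 5) / 3 = 3.

3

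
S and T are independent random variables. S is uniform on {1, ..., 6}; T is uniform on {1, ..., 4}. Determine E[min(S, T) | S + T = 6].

2

Outcomes with S + T = 6: (2,4), (3,3), (4,2), (5,1), each with probability 1/24.
E[min(S, T) | S + T = 6] = (2 + 3 + 2 + 1) / 4 = 2.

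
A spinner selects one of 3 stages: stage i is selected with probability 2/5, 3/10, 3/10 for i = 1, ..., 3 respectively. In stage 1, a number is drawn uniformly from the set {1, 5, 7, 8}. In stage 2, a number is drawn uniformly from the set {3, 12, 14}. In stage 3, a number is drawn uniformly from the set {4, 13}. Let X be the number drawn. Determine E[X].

151/20

E[X | stage 1] = (1+5+7+8)/4 = 21/4.
E[X | stage 2] = (3+12+14)/3 = 29/3.
E[X | stage 3] = (4+13)/2 = 17/2.
E[X] = (2/5)·(21/4) + (3/10)·(29/3) + (3/10)·(17/2) = 151/20.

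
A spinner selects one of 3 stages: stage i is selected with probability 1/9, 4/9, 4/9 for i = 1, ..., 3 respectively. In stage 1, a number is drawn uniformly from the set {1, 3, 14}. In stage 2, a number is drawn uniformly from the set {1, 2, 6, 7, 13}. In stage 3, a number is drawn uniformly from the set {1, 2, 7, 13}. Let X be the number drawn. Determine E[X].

E[X | stage 1] = (1+3+14)/3 = 6.
E[X | stage 2] = (1+2+6+7+13)/5 = 29/5.
E[X | stage 3] = (1+2+7+13)/4 = 23/4.
By the law of total expectation,
E[X] = (1/9)·(6) + (4/9)·(29/5) + (4/9)·(23/4) = 29/5.

29/5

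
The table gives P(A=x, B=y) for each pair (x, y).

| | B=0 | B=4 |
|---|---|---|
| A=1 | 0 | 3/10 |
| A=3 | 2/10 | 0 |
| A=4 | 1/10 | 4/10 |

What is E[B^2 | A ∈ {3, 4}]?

64/7

P(A ∈ {3, 4}) = 7/10.
Σ B^2·P over the event = 0·(2/10) + 0·(1/10) + 16·(4/10) = 32/5.
E[B^2 | A ∈ {3, 4}] = (32/5) / (7/10) = 64/7.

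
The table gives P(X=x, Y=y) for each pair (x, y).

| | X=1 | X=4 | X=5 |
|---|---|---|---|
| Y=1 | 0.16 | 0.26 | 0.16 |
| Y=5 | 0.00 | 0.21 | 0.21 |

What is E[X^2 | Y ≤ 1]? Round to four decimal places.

14.3448

P(Y ≤ 1) = 0.58.
Σ X^2·P over the event = 1·(0.16) + 16·(0.26) + 25·(0.16) = 8.32.
E[X^2 | Y ≤ 1] = (8.32) / (0.58) = 14.3448.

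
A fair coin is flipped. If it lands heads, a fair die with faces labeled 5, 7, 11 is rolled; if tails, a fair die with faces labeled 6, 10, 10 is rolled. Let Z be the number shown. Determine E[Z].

E[Z | heads] = (5+7+11)/3 = 23/3.
E[Z | tails] = (6+10+10)/3 = 26/3.
By the law of total expectation,
E[Z] = (1/2)·(23/3) + (1/2)·(26/3) = 49/6.

49/6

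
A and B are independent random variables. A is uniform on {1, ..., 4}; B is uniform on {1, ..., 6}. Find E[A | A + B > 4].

25/9

P(A + B > 4) = 3/4.
Summing A·P(x,y) over outcomes with A + B > 4 gives 25/12.
E[A | A + B > 4] = (25/12) / (3/4) = 25/9.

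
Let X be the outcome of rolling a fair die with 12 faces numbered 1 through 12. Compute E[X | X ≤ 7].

4

Given X ≤ 7, X is equally likely to be any of {1, 2, 3, 4, 5, 6, 7}.
E[X | X ≤ 7] = (1 + 2 + 3 + 4 + 5 + 6 + 7) / 7 = 4.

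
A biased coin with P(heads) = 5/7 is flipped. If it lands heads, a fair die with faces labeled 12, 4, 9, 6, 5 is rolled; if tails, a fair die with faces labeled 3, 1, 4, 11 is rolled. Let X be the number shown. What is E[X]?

13/2

E[X | heads] = (12+4+9+6+5)/5 = 36/5.
E[X | tails] = (3+1+4+11)/4 = 19/4.
By the law of total expectation,
E[X] = (5/7)·(36/5) + (2/7)·(19/4) = 13/2.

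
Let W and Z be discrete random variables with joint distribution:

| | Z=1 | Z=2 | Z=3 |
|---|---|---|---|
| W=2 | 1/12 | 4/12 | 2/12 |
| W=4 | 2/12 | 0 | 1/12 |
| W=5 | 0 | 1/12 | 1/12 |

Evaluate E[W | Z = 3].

P(Z = 3) = 1/3.
Σ W·P over the event = 2·(2/12) + 4·(1/12) + 5·(1/12) = 13/12.
E[W | Z = 3] = (13/12) / (1/3) = 13/4.

13/4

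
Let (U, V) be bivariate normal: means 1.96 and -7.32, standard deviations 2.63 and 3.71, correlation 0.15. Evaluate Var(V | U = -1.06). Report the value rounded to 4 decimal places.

13.4544

The conditional variance in a bivariate normal is σ_V²(1 − ρ²), independent of x.
Var(V | U=-1.06) = (3.71)²·(1 − (0.15)²) = 13.7641·0.9775 = 13.4544.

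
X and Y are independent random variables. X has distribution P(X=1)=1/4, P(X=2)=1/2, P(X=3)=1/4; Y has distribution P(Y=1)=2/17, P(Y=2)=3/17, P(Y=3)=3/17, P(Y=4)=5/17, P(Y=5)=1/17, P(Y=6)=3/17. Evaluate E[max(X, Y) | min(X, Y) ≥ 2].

P(min(X, Y) ≥ 2) = 45/68.
Summing max(X,Y)·P(x,y) over outcomes with min(X, Y) ≥ 2 gives 177/68.
E[max(X, Y) | min(X, Y) ≥ 2] = (177/68) / (45/68) = 59/15.

59/15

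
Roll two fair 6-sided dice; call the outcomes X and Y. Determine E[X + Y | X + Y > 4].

116/15

P(X + Y > 4) = 5/6.
Summing (X+Y)·P(x,y) over outcomes with X + Y > 4 gives 58/9.
E[X + Y | X + Y > 4] = (58/9) / (5/6) = 116/15.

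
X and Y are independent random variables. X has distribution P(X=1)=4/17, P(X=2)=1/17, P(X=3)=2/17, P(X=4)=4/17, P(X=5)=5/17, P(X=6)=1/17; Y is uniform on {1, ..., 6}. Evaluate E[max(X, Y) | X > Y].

P(X > Y) = 7/17.
Summing max(X,Y)·P(x,y) over outcomes with X > Y gives 32/17.
E[max(X, Y) | X > Y] = (32/17) / (7/17) = 32/7.

32/7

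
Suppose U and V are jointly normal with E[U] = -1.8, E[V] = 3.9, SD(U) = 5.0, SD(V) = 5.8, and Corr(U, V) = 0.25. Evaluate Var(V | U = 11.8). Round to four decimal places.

31.5375

For a bivariate normal, Var(V | U=x) = σ_V²(1 − ρ²).
Var(V | U=11.8) = (5.8)²·(1 − (0.25)²) = 33.64·0.9375 = 31.5375.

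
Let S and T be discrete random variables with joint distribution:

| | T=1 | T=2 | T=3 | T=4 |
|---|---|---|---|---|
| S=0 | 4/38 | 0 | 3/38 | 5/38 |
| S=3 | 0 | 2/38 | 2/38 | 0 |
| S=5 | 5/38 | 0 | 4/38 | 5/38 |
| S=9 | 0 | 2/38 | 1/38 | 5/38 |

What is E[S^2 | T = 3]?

199/10

P(T = 3) = 5/19.
Σ S^2·P over the event = 0·(3/38) + 9·(2/38) + 25·(4/38) + 81·(1/38) = 199/38.
E[S^2 | T = 3] = (199/38) / (5/19) = 199/10.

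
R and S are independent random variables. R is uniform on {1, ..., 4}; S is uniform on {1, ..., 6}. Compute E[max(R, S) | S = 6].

Outcomes with S = 6: (1,6), (2,6), (3,6), (4,6), each with probability 1/24.
E[max(R, S) | S = 6] = (6 + 6 + 6 + 6) / 4 = 6.

6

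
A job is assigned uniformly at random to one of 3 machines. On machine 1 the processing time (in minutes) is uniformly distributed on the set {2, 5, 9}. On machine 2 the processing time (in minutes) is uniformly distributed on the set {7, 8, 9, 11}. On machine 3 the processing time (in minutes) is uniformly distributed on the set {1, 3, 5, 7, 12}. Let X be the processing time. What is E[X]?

E[X | machine 1] = (2+5+9)/3 = 16/3.
E[X | machine 2] = (7+8+9+11)/4 = 35/4.
E[X | machine 3] = (1+3+5+7+12)/5 = 28/5.
E[X] = (1/3)·(16/3) + (1/3)·(35/4) + (1/3)·(28/5) = 1181/180.

1181/180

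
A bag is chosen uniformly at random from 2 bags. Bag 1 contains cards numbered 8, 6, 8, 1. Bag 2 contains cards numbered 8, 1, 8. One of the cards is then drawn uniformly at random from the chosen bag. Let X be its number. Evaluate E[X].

137/24

E[X | bag 1] = (8+6+8+1)/4 = 23/4.
E[X | bag 2] = (8+1+8)/3 = 17/3.
By the law of total expectation,
E[X] = (1/2)·(23/4) + (1/2)·(17/3) = 137/24.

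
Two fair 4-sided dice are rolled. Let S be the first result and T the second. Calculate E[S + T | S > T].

5

P(S > T) = 3/8.
Summing (S+T)·P(x,y) over outcomes with S > T gives 15/8.
E[S + T | S > T] = (15/8) / (3/8) = 5.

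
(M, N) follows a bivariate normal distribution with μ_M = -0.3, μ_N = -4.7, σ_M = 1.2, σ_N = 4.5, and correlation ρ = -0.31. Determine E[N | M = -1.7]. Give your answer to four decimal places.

For a bivariate normal, E[N | M=x] = μ_N + ρ·(σ_N/σ_M)·(x − μ_M).
E[N | M=-1.7] = -4.7 + (-0.31)·(4.5/1.2)·(-1.7 − (-0.3)) = -4.7 + (-1.1625)·(-1.4) = -3.0725.

-3.0725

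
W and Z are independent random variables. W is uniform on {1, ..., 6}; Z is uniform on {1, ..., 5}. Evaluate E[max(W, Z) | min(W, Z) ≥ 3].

P(min(W, Z) ≥ 3) = 2/5.
Summing max(W,Z)·P(x,y) over outcomes with min(W, Z) ≥ 3 gives 29/15.
E[max(W, Z) | min(W, Z) ≥ 3] = (29/15) / (2/5) = 29/6.

29/6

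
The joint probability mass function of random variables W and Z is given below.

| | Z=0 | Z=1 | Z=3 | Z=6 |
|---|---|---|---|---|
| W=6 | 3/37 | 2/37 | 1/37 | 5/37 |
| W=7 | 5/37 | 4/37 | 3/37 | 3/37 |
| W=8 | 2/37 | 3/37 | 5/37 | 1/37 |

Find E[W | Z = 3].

67/9

P(Z = 3) = 9/37.
Σ W·P over the event = 6·(1/37) + 7·(3/37) + 8·(5/37) = 67/37.
E[W | Z = 3] = (67/37) / (9/37) = 67/9.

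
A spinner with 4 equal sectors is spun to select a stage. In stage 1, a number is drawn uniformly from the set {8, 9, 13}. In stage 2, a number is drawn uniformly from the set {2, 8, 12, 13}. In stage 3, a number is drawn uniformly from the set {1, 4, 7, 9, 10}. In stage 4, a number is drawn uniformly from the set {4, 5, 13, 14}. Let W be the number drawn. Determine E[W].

E[W | stage 1] = (8+9+13)/3 = 10.
E[W | stage 2] = (2+8+12+13)/4 = 35/4.
E[W | stage 3] = (1+4+7+9+10)/5 = 31/5.
E[W | stage 4] = (4+5+13+14)/4 = 9.
By the law of total expectation,
E[W] = (1/4)·(10) + (1/4)·(35/4) + (1/4)·(31/5) + (1/4)·(9) = 679/80.

679/80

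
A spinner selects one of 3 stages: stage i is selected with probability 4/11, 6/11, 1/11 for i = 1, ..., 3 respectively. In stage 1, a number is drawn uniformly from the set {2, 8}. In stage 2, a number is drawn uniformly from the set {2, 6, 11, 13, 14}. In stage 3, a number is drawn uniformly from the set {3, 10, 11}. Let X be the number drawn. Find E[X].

416/55

E[X | stage 1] = (2+8)/2 = 5.
E[X | stage 2] = (2+6+11+13+14)/5 = 46/5.
E[X | stage 3] = (3+10+11)/3 = 8.
By the law of total expectation,
E[X] = (4/11)·(5) + (6/11)·(46/5) + (1/11)·(8) = 416/55.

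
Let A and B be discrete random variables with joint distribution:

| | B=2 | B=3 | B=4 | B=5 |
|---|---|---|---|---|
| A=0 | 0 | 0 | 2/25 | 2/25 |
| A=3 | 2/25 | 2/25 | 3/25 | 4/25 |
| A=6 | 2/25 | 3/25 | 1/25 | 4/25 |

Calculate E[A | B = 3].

24/5

P(B = 3) = 1/5.
Σ A·P over the event = 3·(2/25) + 6·(3/25) = 24/25.
E[A | B = 3] = (24/25) / (1/5) = 24/5.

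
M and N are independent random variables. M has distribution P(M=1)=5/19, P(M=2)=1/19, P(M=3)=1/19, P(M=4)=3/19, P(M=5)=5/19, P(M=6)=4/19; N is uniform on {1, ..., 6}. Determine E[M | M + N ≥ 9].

P(M + N ≥ 9) = 1/3.
Summing M·P(x,y) over outcomes with M + N ≥ 9 gives 33/19.
E[M | M + N ≥ 9] = (33/19) / (1/3) = 99/19.

99/19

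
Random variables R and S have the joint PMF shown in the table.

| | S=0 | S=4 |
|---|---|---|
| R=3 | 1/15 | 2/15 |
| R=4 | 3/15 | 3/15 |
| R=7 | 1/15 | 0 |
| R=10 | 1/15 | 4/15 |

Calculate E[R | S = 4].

P(S = 4) = 3/5.
Σ R·P over the event = 3·(2/15) + 4·(3/15) + 10·(4/15) = 58/15.
E[R | S = 4] = (58/15) / (3/5) = 58/9.

58/9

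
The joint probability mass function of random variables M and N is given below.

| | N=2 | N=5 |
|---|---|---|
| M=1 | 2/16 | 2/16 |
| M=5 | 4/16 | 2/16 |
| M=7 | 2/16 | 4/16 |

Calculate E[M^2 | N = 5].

31

P(N = 5) = 1/2.
Summing M^2·P(M=x,N=y) over the conditioning event gives 31/2.
E[M^2 | N = 5] = (31/2) / (1/2) = 31.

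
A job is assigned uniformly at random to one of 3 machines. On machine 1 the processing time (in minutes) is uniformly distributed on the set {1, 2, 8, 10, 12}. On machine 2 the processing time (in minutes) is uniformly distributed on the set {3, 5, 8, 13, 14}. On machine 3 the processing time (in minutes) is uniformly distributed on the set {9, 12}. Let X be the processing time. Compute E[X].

257/30

E[X | machine 1] = (1+2+8+10+12)/5 = 33/5.
E[X | machine 2] = (3+5+8+13+14)/5 = 43/5.
E[X | machine 3] = (9+12)/2 = 21/2.
E[X] = (1/3)·(33/5) + (1/3)·(43/5) + (1/3)·(21/2) = 257/30.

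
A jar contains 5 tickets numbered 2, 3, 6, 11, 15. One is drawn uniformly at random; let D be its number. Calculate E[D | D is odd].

P(D is odd) = 3/5.
Σ over the event: 3·1/5 + 11·1/5 + 15·1/5 = 29/5.
E[D | D is odd] = (29/5) / (3/5) = 29/3.

29/3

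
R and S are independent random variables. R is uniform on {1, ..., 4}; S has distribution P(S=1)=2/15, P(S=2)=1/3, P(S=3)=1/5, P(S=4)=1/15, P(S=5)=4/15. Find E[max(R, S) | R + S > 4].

P(R + S > 4) = 41/60.
Summing max(R,S)·P(x,y) over outcomes with R + S > 4 gives 169/60.
E[max(R, S) | R + S > 4] = (169/60) / (41/60) = 169/41.

169/41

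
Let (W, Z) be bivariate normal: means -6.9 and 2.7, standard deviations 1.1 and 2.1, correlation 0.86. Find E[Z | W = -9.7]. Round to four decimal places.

-1.8971

E[Z | W=x] = μ_Z + ρ(σ_Z/σ_W)(x − μ_W) for jointly normal variables.
E[Z | W=-9.7] = 2.7 + (0.86)·(2.1/1.1)·(-9.7 − (-6.9)) = 2.7 + (1.64182)·(-2.8) = -1.8971.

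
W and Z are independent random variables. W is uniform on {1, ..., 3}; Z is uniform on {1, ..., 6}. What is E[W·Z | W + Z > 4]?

37/4

P(W + Z > 4) = 2/3.
Summing WZ·P(x,y) over outcomes with W + Z > 4 gives 37/6.
E[W·Z | W + Z > 4] = (37/6) / (2/3) = 37/4.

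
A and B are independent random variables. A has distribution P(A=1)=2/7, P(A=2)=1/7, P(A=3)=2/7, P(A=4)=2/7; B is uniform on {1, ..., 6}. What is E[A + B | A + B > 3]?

P(A + B > 3) = 37/42.
Summing (A+B)·P(x,y) over outcomes with A + B > 3 gives 121/21.
E[A + B | A + B > 3] = (121/21) / (37/42) = 242/37.

242/37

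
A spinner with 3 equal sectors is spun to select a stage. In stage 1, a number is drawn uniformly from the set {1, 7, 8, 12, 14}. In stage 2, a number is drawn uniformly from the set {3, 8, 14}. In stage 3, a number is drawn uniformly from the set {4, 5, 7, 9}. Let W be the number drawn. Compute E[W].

E[W | stage 1] = (1+7+8+12+14)/5 = 42/5.
E[W | stage 2] = (3+8+14)/3 = 25/3.
E[W | stage 3] = (4+5+7+9)/4 = 25/4.
By the law of total expectation,
E[W] = (1/3)·(42/5) + (1/3)·(25/3) + (1/3)·(25/4) = 1379/180.

1379/180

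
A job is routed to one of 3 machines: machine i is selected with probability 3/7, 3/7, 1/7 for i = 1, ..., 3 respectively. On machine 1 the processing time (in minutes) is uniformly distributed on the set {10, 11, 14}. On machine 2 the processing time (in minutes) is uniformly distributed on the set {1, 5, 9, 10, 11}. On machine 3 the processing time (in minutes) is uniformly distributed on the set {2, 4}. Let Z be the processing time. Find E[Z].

298/35

E[Z | machine 1] = (10+11+14)/3 = 35/3.
E[Z | machine 2] = (1+5+9+10+11)/5 = 36/5.
E[Z | machine 3] = (2+4)/2 = 3.
By the law of total expectation,
E[Z] = (3/7)·(35/3) + (3/7)·(36/5) + (1/7)·(3) = 298/35.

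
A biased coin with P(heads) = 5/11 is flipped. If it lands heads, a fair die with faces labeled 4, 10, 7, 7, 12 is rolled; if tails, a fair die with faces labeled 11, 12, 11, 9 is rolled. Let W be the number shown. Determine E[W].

E[W | heads] = (4+10+7+7+12)/5 = 8.
E[W | tails] = (11+12+11+9)/4 = 43/4.
By the law of total expectation,
E[W] = (5/11)·(8) + (6/11)·(43/4) = 19/2.

19/2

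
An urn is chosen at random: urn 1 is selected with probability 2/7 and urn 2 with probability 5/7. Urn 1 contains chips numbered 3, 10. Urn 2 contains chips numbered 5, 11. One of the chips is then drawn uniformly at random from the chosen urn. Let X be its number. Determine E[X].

E[X | urn 1] = (3+10)/2 = 13/2.
E[X | urn 2] = (5+11)/2 = 8.
E[X] = (2/7)·(13/2) + (5/7)·(8) = 53/7.

53/7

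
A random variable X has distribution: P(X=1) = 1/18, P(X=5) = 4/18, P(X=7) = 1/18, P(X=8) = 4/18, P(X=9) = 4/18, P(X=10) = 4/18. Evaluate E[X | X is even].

9

P(X is even) = 4/9.
Σ over the event: 8·2/9 + 10·2/9 = 4.
E[X | X is even] = (4) / (4/9) = 9.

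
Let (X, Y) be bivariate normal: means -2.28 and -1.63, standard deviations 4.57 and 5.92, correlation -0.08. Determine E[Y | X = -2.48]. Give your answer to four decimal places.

-1.6093

E[Y | X=x] = μ_Y + ρ(σ_Y/σ_X)(x − μ_X) for jointly normal variables.
E[Y | X=-2.48] = -1.63 + (-0.08)·(5.92/4.57)·(-2.48 − (-2.28)) = -1.63 + (-0.10363)·(-0.2) = -1.6093.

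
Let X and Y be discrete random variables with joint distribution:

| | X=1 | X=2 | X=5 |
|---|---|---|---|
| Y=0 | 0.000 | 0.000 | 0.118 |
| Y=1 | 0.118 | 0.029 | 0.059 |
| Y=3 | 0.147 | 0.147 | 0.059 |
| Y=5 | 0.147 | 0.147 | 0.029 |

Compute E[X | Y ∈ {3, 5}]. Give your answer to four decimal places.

1.9556

P(Y ∈ {3, 5}) = 0.676.
Summing X·P(X=x,Y=y) over the conditioning event gives 1.322.
E[X | Y ∈ {3, 5}] = (1.322) / (0.676) = 1.9556.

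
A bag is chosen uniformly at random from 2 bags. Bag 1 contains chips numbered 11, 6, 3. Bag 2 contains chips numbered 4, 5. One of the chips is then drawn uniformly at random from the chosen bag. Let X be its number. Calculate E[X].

67/12

E[X | bag 1] = (11+6+3)/3 = 20/3.
E[X | bag 2] = (4+5)/2 = 9/2.
E[X] = (1/2)·(20/3) + (1/2)·(9/2) = 67/12.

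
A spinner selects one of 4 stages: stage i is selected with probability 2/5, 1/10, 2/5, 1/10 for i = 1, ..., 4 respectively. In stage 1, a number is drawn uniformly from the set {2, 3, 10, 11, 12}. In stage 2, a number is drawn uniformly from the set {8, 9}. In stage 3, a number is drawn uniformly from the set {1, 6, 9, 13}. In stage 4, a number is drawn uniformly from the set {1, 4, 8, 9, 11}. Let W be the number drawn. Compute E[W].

149/20

E[W | stage 1] = (2+3+10+11+12)/5 = 38/5.
E[W | stage 2] = (8+9)/2 = 17/2.
E[W | stage 3] = (1+6+9+13)/4 = 29/4.
E[W | stage 4] = (1+4+8+9+11)/5 = 33/5.
E[W] = (2/5)·(38/5) + (1/10)·(17/2) + (2/5)·(29/4) + (1/10)·(33/5) = 149/20.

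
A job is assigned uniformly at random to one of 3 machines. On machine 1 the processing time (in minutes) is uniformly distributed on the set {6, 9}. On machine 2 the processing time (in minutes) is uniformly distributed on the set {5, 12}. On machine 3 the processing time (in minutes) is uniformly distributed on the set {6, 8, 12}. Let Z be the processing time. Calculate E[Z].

74/9

E[Z | machine 1] = (6+9)/2 = 15/2.
E[Z | machine 2] = (5+12)/2 = 17/2.
E[Z | machine 3] = (6+8+12)/3 = 26/3.
E[Z] = (1/3)·(15/2) + (1/3)·(17/2) + (1/3)·(26/3) = 74/9.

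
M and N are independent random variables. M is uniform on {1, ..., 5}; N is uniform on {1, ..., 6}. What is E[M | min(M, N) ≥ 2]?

7/2

P(min(M, N) ≥ 2) = 2/3.
Summing M·P(x,y) over outcomes with min(M, N) ≥ 2 gives 7/3.
E[M | min(M, N) ≥ 2] = (7/3) / (2/3) = 7/2.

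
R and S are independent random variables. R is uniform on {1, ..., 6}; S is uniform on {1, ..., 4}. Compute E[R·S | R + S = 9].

Outcomes with R + S = 9: (5,4), (6,3), each with probability 1/24.
E[R·S | R + S = 9] = (20 + 18) / 2 = 19.

19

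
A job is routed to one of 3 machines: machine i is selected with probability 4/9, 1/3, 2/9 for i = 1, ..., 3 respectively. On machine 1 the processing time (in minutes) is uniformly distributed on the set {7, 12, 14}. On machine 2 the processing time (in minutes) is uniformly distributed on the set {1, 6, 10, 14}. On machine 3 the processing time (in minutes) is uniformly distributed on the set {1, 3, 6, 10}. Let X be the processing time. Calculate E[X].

103/12

E[X | machine 1] = (7+12+14)/3 = 11.
E[X | machine 2] = (1+6+10+14)/4 = 31/4.
E[X | machine 3] = (1+3+6+10)/4 = 5.
E[X] = (4/9)·(11) + (1/3)·(31/4) + (2/9)·(5) = 103/12.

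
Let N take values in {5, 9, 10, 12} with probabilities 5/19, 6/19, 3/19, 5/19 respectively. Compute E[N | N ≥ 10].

45/4

P(N ≥ 10) = 8/19.
Σ over the event: 10·3/19 + 12·5/19 = 90/19.
E[N | N ≥ 10] = (90/19) / (8/19) = 45/4.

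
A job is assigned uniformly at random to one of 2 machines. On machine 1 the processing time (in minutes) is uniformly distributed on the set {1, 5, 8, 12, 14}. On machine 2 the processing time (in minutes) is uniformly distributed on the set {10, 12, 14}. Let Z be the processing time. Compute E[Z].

E[Z | machine 1] = (1+5+8+12+14)/5 = 8.
E[Z | machine 2] = (10+12+14)/3 = 12.
By the law of total expectation,
E[Z] = (1/2)·(8) + (1/2)·(12) = 10.

10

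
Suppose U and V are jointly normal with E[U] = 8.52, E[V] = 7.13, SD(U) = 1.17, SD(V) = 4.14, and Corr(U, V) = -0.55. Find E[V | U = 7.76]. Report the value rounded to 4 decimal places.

The regression of V on U has slope ρ·σ_V/σ_U and passes through (μ_U, μ_V).
E[V | U=7.76] = 7.13 + (-0.55)·(4.14/1.17)·(7.76 − (8.52)) = 7.13 + (-1.9462)·(-0.76) = 8.6091.

8.6091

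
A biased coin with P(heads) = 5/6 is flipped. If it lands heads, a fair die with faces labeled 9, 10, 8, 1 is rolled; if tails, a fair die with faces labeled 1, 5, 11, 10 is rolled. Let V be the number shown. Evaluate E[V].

E[V | heads] = (9+10+8+1)/4 = 7.
E[V | tails] = (1+5+11+10)/4 = 27/4.
By the law of total expectation,
E[V] = (5/6)·(7) + (1/6)·(27/4) = 167/24.

167/24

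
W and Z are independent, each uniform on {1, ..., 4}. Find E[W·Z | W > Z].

35/6

P(W > Z) = 3/8.
Summing WZ·P(x,y) over outcomes with W > Z gives 35/16.
E[W·Z | W > Z] = (35/16) / (3/8) = 35/6.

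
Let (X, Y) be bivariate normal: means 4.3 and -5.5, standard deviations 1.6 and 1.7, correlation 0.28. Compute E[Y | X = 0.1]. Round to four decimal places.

For a bivariate normal, E[Y | X=x] = μ_Y + ρ·(σ_Y/σ_X)·(x − μ_X).
E[Y | X=0.1] = -5.5 + (0.28)·(1.7/1.6)·(0.1 − (4.3)) = -5.5 + (0.2975)·(-4.2) = -6.7495.

-6.7495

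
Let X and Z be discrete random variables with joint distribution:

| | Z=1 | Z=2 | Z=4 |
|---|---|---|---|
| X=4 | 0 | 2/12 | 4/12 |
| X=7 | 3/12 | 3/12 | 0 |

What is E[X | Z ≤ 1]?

P(Z ≤ 1) = 1/4.
Summing X·P(X=x,Z=y) over the conditioning event gives 7/4.
E[X | Z ≤ 1] = (7/4) / (1/4) = 7.

7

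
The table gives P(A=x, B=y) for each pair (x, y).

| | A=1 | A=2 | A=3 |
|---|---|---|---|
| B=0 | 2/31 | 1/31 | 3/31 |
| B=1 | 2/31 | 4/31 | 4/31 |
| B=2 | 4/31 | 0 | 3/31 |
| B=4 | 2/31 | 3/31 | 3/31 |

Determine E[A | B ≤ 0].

13/6

P(B ≤ 0) = 6/31.
Σ A·P over the event = 1·(2/31) + 2·(1/31) + 3·(3/31) = 13/31.
E[A | B ≤ 0] = (13/31) / (6/31) = 13/6.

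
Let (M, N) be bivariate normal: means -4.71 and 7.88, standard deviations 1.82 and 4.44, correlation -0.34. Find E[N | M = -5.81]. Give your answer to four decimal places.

E[N | M=x] = μ_N + ρ(σ_N/σ_M)(x − μ_M) for jointly normal variables.
E[N | M=-5.81] = 7.88 + (-0.34)·(4.44/1.82)·(-5.81 − (-4.71)) = 7.88 + (-0.82945)·(-1.1) = 8.7924.

8.7924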